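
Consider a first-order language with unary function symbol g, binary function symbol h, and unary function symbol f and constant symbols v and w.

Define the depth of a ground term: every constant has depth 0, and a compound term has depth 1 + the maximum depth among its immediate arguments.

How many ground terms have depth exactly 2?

112

Let N_k = |{terms of depth ≤ k}|. Then N_0 = 2 and N_k = 2 + N_{k-1} + N_{k-1}^2 + N_{k-1} for k ≥ 1 (one summand per function symbol, arity giving the exponent).
N_0 = 2
N_1 = 2 + 2 + 2^2 + 2 = 10
N_2 = 2 + 10 + 10^2 + 10 = 122
Terms of depth exactly 2: N_2 − N_1 = 122 − 10 = 112.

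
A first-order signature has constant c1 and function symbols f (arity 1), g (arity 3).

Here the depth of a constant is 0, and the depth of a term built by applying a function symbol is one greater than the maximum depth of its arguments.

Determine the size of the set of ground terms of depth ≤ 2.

31

Write N_k for the number of ground terms of depth ≤ k. A term of depth ≤ k is either a constant or a function symbol applied to arguments of depth ≤ k−1, so N_k = 1 + N_{k-1} + N_{k-1}^3.
N_0 = 1
N_1 = 1 + 1 + 1^3 = 3
N_2 = 1 + 3 + 3^3 = 31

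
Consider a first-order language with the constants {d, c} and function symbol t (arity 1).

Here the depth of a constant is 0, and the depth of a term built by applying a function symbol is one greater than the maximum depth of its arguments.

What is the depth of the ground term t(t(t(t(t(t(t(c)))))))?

7

depth(t(c)) = 1 + depth(c) = 1 + 0 = 1
depth(t(t(c))) = 1 + depth(t(c)) = 1 + 1 = 2
depth(t(t(t(c)))) = 1 + depth(t(t(c))) = 1 + 2 = 3
depth(t(t(t(t(c))))) = 1 + depth(t(t(t(c)))) = 1 + 3 = 4
depth(t(t(t(t(t(c)))))) = 1 + depth(t(t(t(t(c))))) = 1 + 4 = 5
depth(t(t(t(t(t(t(c))))))) = 1 + depth(t(t(t(t(t(c)))))) = 1 + 5 = 6
depth(t(t(t(t(t(t(t(c)))))))) = 1 + depth(t(t(t(t(t(t(c))))))) = 1 + 6 = 7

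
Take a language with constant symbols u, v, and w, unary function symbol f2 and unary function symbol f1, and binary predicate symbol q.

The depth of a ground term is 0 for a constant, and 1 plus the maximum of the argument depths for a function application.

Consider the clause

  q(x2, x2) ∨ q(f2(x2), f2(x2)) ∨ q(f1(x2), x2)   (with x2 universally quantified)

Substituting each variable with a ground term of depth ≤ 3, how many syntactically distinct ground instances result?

Ground terms of depth ≤ 3:
  Write N_k for the number of ground terms of depth ≤ k. A term of depth ≤ k is either a constant or a function symbol applied to arguments of depth ≤ k−1, so N_k = 3 + N_{k-1} + N_{k-1}.
  N_0 = 3
  N_1 = 3 + 3 + 3 = 9
  N_2 = 3 + 9 + 9 = 21
  N_3 = 3 + 21 + 21 = 45
So there are 45 ground terms available for substitution.
There is 1 variable to instantiate (x2),  occurring in at least one literal, so different choices give different ground instances.
Number of ground instances = 45.

45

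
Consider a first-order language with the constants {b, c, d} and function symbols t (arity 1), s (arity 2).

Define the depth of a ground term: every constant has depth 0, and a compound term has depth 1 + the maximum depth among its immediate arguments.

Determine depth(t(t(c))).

depth(t(c)) = 1 + depth(c) = 1 + 0 = 1
depth(t(t(c))) = 1 + depth(t(c)) = 1 + 1 = 2

2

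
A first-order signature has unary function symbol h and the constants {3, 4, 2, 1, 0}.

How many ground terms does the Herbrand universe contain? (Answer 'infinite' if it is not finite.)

The signature has at least one function symbol (h, arity 1) and at least one constant (3).
Iterating h gives infinitely many distinct ground terms: 3, h(3), h(h(3)), ...
So the Herbrand universe is infinite.

infinite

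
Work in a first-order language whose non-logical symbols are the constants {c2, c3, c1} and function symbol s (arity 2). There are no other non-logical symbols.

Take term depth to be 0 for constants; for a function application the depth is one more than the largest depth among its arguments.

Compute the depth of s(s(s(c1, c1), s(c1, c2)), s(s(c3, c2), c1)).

3

depth(s(c1, c1)) = 1 + max(0, 0) = 1
depth(s(c1, c2)) = 1 + max(0, 0) = 1
depth(s(s(c1, c1), s(c1, c2))) = 1 + max(1, 1) = 2
depth(s(c3, c2)) = 1 + max(0, 0) = 1
depth(s(s(c3, c2), c1)) = 1 + max(1, 0) = 2
depth(s(s(s(c1, c1), s(c1, c2)), s(s(c3, c2), c1))) = 1 + max(2, 2) = 3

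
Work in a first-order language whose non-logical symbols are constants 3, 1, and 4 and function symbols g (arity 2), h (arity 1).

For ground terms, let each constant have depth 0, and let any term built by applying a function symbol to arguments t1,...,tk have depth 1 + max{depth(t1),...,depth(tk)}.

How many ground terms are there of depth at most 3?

59295

Let N_k count ground terms of depth at most k. Each non-constant term of depth ≤ k is some function symbol applied to depth-≤(k−1) arguments, giving N_k = 3 + N_{k-1}^2 + N_{k-1}.
N_0 = 3
N_1 = 3 + 3^2 + 3 = 15
N_2 = 3 + 15^2 + 15 = 243
N_3 = 3 + 243^2 + 243 = 59295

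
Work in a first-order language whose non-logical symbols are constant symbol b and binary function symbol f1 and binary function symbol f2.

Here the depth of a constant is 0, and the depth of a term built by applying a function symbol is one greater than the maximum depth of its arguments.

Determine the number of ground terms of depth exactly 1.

2

If N_k denotes the number of depth-≤k ground terms, the 1 constant gives N_0 = 1, and each function symbol of arity r contributes N_{k-1}^r new terms at level k: N_k = 1 + N_{k-1}^2 + N_{k-1}^2.
N_0 = 1
N_1 = 1 + 1^2 + 1^2 = 3
Terms of depth exactly 1: N_1 − N_0 = 3 − 1 = 2.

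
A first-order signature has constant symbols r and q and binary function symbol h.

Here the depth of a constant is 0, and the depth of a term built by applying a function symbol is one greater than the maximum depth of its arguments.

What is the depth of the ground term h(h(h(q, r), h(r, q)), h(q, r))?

depth(h(q, r)) = 1 + max(0, 0) = 1
depth(h(r, q)) = 1 + max(0, 0) = 1
depth(h(h(q, r), h(r, q))) = 1 + max(1, 1) = 2
depth(h(h(h(q, r), h(r, q)), h(q, r))) = 1 + max(2, 1) = 3

3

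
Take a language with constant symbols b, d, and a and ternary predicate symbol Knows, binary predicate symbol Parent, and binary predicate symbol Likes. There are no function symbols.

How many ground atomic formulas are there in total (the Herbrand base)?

With no function symbols, the Herbrand universe is just the 3 constants.
Ground atoms per predicate: Knows: 3^3 = 27, Parent: 3^2 = 9, Likes: 3^2 = 9.
Herbrand base size = 27 + 9 + 9 = 45.

45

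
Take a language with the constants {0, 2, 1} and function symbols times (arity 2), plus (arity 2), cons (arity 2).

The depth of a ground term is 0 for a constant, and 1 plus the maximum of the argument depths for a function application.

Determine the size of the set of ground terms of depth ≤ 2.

Let N_k count ground terms of depth at most k. Each non-constant term of depth ≤ k is some function symbol applied to depth-≤(k−1) arguments, giving N_k = 3 + N_{k-1}^2 + N_{k-1}^2 + N_{k-1}^2.
N_0 = 3
N_1 = 3 + 3^2 + 3^2 + 3^2 = 30
N_2 = 3 + 30^2 + 30^2 + 30^2 = 2703

2703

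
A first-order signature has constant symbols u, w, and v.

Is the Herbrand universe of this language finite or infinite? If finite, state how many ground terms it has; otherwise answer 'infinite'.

3

There are no function symbols, so every ground term is one of the 3 constants.
The Herbrand universe is {u, w, v}, which is finite with 3 elements.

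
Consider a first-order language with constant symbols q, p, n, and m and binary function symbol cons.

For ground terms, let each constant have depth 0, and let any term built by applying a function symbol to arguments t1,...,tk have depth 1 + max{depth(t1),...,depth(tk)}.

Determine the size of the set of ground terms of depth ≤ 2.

Let N_k = |{terms of depth ≤ k}|. Then N_0 = 4 and N_k = 4 + N_{k-1}^2 for k ≥ 1 (one summand per function symbol, arity giving the exponent).
N_0 = 4
N_1 = 4 + 4^2 = 20
N_2 = 4 + 20^2 = 404

404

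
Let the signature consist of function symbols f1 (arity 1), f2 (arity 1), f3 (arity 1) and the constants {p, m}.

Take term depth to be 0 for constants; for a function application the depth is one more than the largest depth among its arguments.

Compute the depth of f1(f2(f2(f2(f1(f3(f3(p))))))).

depth(f3(p)) = 1 + depth(p) = 1 + 0 = 1
depth(f3(f3(p))) = 1 + depth(f3(p)) = 1 + 1 = 2
depth(f1(f3(f3(p)))) = 1 + depth(f3(f3(p))) = 1 + 2 = 3
depth(f2(f1(f3(f3(p))))) = 1 + depth(f1(f3(f3(p)))) = 1 + 3 = 4
depth(f2(f2(f1(f3(f3(p)))))) = 1 + depth(f2(f1(f3(f3(p))))) = 1 + 4 = 5
depth(f2(f2(f2(f1(f3(f3(p))))))) = 1 + depth(f2(f2(f1(f3(f3(p)))))) = 1 + 5 = 6
depth(f1(f2(f2(f2(f1(f3(f3(p)))))))) = 1 + depth(f2(f2(f2(f1(f3(f3(p))))))) = 1 + 6 = 7

7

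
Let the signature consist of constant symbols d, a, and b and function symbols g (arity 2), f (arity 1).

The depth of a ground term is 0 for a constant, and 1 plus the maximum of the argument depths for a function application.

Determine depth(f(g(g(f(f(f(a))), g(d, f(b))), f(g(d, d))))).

6

depth(f(a)) = 1 + depth(a) = 1 + 0 = 1
depth(f(f(a))) = 1 + depth(f(a)) = 1 + 1 = 2
depth(f(f(f(a)))) = 1 + depth(f(f(a))) = 1 + 2 = 3
depth(f(b)) = 1 + depth(b) = 1 + 0 = 1
depth(g(d, f(b))) = 1 + max(0, 1) = 2
depth(g(f(f(f(a))), g(d, f(b)))) = 1 + max(3, 2) = 4
depth(g(d, d)) = 1 + max(0, 0) = 1
depth(f(g(d, d))) = 1 + depth(g(d, d)) = 1 + 1 = 2
depth(g(g(f(f(f(a))), g(d, f(b))), f(g(d, d)))) = 1 + max(4, 2) = 5
depth(f(g(g(f(f(f(a))), g(d, f(b))), f(g(d, d))))) = 1 + depth(g(g(f(f(f(a))), g(d, f(b))), f(g(d, d)))) = 1 + 5 = 6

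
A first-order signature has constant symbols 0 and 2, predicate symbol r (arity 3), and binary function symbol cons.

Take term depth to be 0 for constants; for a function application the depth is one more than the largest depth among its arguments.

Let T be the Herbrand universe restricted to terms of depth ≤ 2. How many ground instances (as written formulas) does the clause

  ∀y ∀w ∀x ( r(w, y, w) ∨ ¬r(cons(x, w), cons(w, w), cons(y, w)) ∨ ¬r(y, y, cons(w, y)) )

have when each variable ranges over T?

Ground terms of depth ≤ 2:
  Let N_k = |{terms of depth ≤ k}|. Then N_0 = 2 and N_k = 2 + N_{k-1}^2 for k ≥ 1 (one summand per function symbol, arity giving the exponent).
  N_0 = 2
  N_1 = 2 + 2^2 = 6
  N_2 = 2 + 6^2 = 38
So there are 38 ground terms available for substitution.
The body mentions every one of the 3 quantified variables; since ground terms form a free algebra, no two substitutions collapse to the same formula.
Number of ground instances = 38^3 = 54872.

54872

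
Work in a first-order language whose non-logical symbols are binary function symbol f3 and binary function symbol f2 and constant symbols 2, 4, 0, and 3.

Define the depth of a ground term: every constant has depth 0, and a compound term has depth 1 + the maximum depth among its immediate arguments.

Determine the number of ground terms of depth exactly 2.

2560

If N_k denotes the number of depth-≤k ground terms, the 4 constants give N_0 = 4, and each function symbol of arity r contributes N_{k-1}^r new terms at level k: N_k = 4 + N_{k-1}^2 + N_{k-1}^2.
N_0 = 4
N_1 = 4 + 4^2 + 4^2 = 36
N_2 = 4 + 36^2 + 36^2 = 2596
Terms of depth exactly 2: N_2 − N_1 = 2596 − 36 = 2560.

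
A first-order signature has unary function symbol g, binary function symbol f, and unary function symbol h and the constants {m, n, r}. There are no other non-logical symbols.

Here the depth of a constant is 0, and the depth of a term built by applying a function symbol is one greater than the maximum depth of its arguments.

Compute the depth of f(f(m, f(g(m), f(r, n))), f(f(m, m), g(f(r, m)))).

4

depth(g(m)) = 1 + depth(m) = 1 + 0 = 1
depth(f(r, n)) = 1 + max(0, 0) = 1
depth(f(g(m), f(r, n))) = 1 + max(1, 1) = 2
depth(f(m, f(g(m), f(r, n)))) = 1 + max(0, 2) = 3
depth(f(m, m)) = 1 + max(0, 0) = 1
depth(f(r, m)) = 1 + max(0, 0) = 1
depth(g(f(r, m))) = 1 + depth(f(r, m)) = 1 + 1 = 2
depth(f(f(m, m), g(f(r, m)))) = 1 + max(1, 2) = 3
depth(f(f(m, f(g(m), f(r, n))), f(f(m, m), g(f(r, m))))) = 1 + max(3, 3) = 4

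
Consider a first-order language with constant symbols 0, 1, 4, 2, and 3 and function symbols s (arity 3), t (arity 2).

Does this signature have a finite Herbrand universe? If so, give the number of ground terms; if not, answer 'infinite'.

The signature has at least one function symbol (s, arity 3) and at least one constant (0).
Iterating s gives infinitely many distinct ground terms: 0, s(0, 0, 0), s(s(0, 0, 0), s(0, 0, 0), s(0, 0, 0)), ...
So the Herbrand universe is infinite.

infinite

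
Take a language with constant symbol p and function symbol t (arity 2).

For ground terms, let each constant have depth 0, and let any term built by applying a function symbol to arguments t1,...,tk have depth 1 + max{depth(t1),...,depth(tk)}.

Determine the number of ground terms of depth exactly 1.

Count level by level. With function symbols t/2, the terms of depth ≤ k are the 1 constant together with each function applied to depth-≤(k−1) tuples, so N_k = 1 + N_{k-1}^2.
N_0 = 1
N_1 = 1 + 1^2 = 2
Terms of depth exactly 1: N_1 − N_0 = 2 − 1 = 1.

1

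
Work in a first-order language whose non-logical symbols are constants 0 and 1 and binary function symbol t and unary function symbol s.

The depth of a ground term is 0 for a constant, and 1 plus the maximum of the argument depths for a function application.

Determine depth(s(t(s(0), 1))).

3

depth(s(0)) = 1 + depth(0) = 1 + 0 = 1
depth(t(s(0), 1)) = 1 + max(1, 0) = 2
depth(s(t(s(0), 1))) = 1 + depth(t(s(0), 1)) = 1 + 2 = 3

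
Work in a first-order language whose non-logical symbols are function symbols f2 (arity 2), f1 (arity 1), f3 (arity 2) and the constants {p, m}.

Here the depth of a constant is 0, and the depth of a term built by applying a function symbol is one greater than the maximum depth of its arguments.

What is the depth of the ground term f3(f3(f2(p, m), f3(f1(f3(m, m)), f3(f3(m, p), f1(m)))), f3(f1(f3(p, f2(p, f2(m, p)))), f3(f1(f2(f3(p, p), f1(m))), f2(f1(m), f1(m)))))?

depth(f2(p, m)) = 1 + max(0, 0) = 1
depth(f3(m, m)) = 1 + max(0, 0) = 1
depth(f1(f3(m, m))) = 1 + depth(f3(m, m)) = 1 + 1 = 2
depth(f3(m, p)) = 1 + max(0, 0) = 1
depth(f1(m)) = 1 + depth(m) = 1 + 0 = 1
depth(f3(f3(m, p), f1(m))) = 1 + max(1, 1) = 2
depth(f3(f1(f3(m, m)), f3(f3(m, p), f1(m)))) = 1 + max(2, 2) = 3
depth(f3(f2(p, m), f3(f1(f3(m, m)), f3(f3(m, p), f1(m))))) = 1 + max(1, 3) = 4
depth(f2(m, p)) = 1 + max(0, 0) = 1
depth(f2(p, f2(m, p))) = 1 + max(0, 1) = 2
depth(f3(p, f2(p, f2(m, p)))) = 1 + max(0, 2) = 3
depth(f1(f3(p, f2(p, f2(m, p))))) = 1 + depth(f3(p, f2(p, f2(m, p)))) = 1 + 3 = 4
depth(f3(p, p)) = 1 + max(0, 0) = 1
depth(f2(f3(p, p), f1(m))) = 1 + max(1, 1) = 2
depth(f1(f2(f3(p, p), f1(m)))) = 1 + depth(f2(f3(p, p), f1(m))) = 1 + 2 = 3
depth(f2(f1(m), f1(m))) = 1 + max(1, 1) = 2
depth(f3(f1(f2(f3(p, p), f1(m))), f2(f1(m), f1(m)))) = 1 + max(3, 2) = 4
depth(f3(f1(f3(p, f2(p, f2(m, p)))), f3(f1(f2(f3(p, p), f1(m))), f2(f1(m), f1(m))))) = 1 + max(4, 4) = 5
depth(f3(f3(f2(p, m), f3(f1(f3(m, m)), f3(f3(m, p), f1(m)))), f3(f1(f3(p, f2(p, f2(m, p)))), f3(f1(f2(f3(p, p), f1(m))), f2(f1(m), f1(m)))))) = 1 + max(4, 5) = 6

6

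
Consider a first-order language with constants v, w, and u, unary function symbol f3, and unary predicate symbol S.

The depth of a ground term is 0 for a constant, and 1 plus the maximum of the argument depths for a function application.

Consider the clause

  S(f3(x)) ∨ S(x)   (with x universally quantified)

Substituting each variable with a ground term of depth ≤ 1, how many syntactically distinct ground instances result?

6

Ground terms of depth ≤ 1:
  Let N_k count ground terms of depth at most k. Each non-constant term of depth ≤ k is some function symbol applied to depth-≤(k−1) arguments, giving N_k = 3 + N_{k-1}.
  N_0 = 3
  N_1 = 3 + 3 = 6
So there are 6 ground terms available for substitution.
The variable x ranges independently over the available ground terms, and distinct assignments produce distinct instances.
Number of ground instances = 6.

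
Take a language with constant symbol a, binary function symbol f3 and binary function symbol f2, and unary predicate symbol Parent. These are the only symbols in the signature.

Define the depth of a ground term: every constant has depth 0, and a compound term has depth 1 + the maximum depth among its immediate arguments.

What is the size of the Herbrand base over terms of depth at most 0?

First count ground terms of depth ≤ 0.
Let N_k = |{terms of depth ≤ k}|. Then N_0 = 1 and N_k = 1 + N_{k-1}^2 + N_{k-1}^2 for k ≥ 1 (one summand per function symbol, arity giving the exponent).
N_0 = 1
So |H| = 1.
A ground atom is a predicate applied to a tuple of terms from H, so the count is the sum over predicates of |H|^arity:
  Parent: 1
Total ground atoms: 1.

1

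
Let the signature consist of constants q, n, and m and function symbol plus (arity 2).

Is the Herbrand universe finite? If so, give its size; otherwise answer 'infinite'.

The signature has at least one function symbol (plus, arity 2) and at least one constant (q).
Iterating plus gives infinitely many distinct ground terms: q, plus(q, q), plus(plus(q, q), plus(q, q)), ...
So the Herbrand universe is infinite.

infinite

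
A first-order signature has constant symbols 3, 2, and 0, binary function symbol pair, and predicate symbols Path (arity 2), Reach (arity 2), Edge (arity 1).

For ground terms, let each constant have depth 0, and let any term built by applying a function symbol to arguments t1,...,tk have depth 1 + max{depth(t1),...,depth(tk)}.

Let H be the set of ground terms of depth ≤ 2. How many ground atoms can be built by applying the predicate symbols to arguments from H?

43365

First count ground terms of depth ≤ 2.
Write N_k for the number of ground terms of depth ≤ k. A term of depth ≤ k is either a constant or a function symbol applied to arguments of depth ≤ k−1, so N_k = 3 + N_{k-1}^2.
N_0 = 3
N_1 = 3 + 3^2 = 12
N_2 = 3 + 12^2 = 147
So |H| = 147.
Ground atoms are formed by filling each argument slot of a predicate with a term from H, so an r-ary predicate gives |H|^r atoms:
  Path: 147^2 = 21609;  Reach: 147^2 = 21609;  Edge: 147
Total ground atoms: 21609 + 21609 + 147 = 43365.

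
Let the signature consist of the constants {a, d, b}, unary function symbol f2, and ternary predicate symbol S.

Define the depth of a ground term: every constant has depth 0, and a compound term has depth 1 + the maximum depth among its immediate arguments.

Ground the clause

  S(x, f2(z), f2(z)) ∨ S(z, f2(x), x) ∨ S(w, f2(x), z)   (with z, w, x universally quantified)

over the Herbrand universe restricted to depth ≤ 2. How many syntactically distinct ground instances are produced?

Ground terms of depth ≤ 2:
  Count level by level. With function symbols f2/1, the terms of depth ≤ k are the 3 constants together with each function applied to depth-≤(k−1) tuples, so N_k = 3 + N_{k-1}.
  N_0 = 3
  N_1 = 3 + 3 = 6
  N_2 = 3 + 6 = 9
  Explicitly: a, d, b, f2(a), f2(d), f2(b), f2(f2(a)), f2(f2(d)), f2(f2(b)).
So there are 9 ground terms available for substitution.
The clause has 3 distinct variables (z, w, x), each appearing in the body. In the free term algebra distinct substitutions yield syntactically distinct ground instances.
Number of ground instances = 9^3 = 729.

729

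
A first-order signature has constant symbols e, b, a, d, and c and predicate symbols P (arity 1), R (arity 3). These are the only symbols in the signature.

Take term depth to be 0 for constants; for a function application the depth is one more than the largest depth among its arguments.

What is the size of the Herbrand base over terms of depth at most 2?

First count ground terms of depth ≤ 2.
With no function symbols every ground term is a constant, so there are exactly 5 ground terms at every depth bound.
N_0 = 5
N_1 = 5
N_2 = 5
Explicitly: e, b, a, d, c.
So |H| = 5.
Ground atoms are formed by filling each argument slot of a predicate with a term from H, so an r-ary predicate gives |H|^r atoms:
  P: 5;  R: 5^3 = 125
Total ground atoms: 5 + 125 = 130.

130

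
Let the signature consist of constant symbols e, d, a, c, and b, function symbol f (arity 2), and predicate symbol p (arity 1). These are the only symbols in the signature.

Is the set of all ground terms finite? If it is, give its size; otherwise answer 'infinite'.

The signature has at least one function symbol (f, arity 2) and at least one constant (e).
Iterating f gives infinitely many distinct ground terms: e, f(e, e), f(f(e, e), f(e, e)), ...
So the Herbrand universe is infinite.

infinite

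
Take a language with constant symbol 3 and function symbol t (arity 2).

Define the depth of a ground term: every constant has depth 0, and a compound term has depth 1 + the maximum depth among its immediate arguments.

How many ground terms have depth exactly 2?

3

Let N_k = |{terms of depth ≤ k}|. Then N_0 = 1 and N_k = 1 + N_{k-1}^2 for k ≥ 1 (one summand per function symbol, arity giving the exponent).
N_0 = 1
N_1 = 1 + 1^2 = 2
N_2 = 1 + 2^2 = 5
Terms of depth exactly 2: N_2 − N_1 = 5 − 2 = 3.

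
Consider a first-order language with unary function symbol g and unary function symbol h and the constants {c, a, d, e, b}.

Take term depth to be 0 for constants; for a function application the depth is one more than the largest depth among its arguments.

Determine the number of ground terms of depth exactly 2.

Write N_k for the number of ground terms of depth ≤ k. A term of depth ≤ k is either a constant or a function symbol applied to arguments of depth ≤ k−1, so N_k = 5 + N_{k-1} + N_{k-1}.
N_0 = 5
N_1 = 5 + 5 + 5 = 15
N_2 = 5 + 15 + 15 = 35
Terms of depth exactly 2: N_2 − N_1 = 35 − 15 = 20.

20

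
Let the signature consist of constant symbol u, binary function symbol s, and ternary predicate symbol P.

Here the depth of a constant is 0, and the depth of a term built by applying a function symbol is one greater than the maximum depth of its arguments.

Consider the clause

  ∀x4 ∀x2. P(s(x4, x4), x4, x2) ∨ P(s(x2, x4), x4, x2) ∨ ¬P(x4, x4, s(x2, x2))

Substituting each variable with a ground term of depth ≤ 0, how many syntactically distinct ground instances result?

1

Ground terms of depth ≤ 0:
  Let N_k count ground terms of depth at most k. Each non-constant term of depth ≤ k is some function symbol applied to depth-≤(k−1) arguments, giving N_k = 1 + N_{k-1}^2.
  N_0 = 1
  Explicitly: u.
So there is exactly 1 ground term available for substitution.
Each of x4, x2 ranges independently over the available ground terms, and distinct assignments produce distinct instances.
Number of ground instances = 1^2 = 1.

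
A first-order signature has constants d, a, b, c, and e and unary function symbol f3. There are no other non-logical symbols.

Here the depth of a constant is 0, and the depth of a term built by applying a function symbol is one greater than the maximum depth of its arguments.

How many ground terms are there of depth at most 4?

25

Let N_k = |{terms of depth ≤ k}|. Then N_0 = 5 and N_k = 5 + N_{k-1} for k ≥ 1 (one summand per function symbol, arity giving the exponent).
N_0 = 5
N_1 = 5 + 5 = 10
N_2 = 5 + 10 = 15
N_3 = 5 + 15 = 20
N_4 = 5 + 20 = 25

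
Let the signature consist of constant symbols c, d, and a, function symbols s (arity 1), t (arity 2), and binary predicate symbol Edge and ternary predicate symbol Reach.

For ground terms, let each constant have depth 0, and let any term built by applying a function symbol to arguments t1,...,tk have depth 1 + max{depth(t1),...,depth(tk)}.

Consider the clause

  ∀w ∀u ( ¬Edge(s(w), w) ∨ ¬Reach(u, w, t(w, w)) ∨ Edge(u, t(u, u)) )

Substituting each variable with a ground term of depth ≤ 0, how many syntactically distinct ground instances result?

Ground terms of depth ≤ 0:
  Write N_k for the number of ground terms of depth ≤ k. A term of depth ≤ k is either a constant or a function symbol applied to arguments of depth ≤ k−1, so N_k = 3 + N_{k-1} + N_{k-1}^2.
  N_0 = 3
So there are 3 ground terms available for substitution.
The body mentions every one of the 2 quantified variables; since ground terms form a free algebra, no two substitutions collapse to the same formula.
Number of ground instances = 3^2 = 9.

9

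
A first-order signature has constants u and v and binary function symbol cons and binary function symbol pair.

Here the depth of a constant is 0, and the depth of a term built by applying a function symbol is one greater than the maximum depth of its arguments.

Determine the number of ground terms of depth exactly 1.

8

Let N_k count ground terms of depth at most k. Each non-constant term of depth ≤ k is some function symbol applied to depth-≤(k−1) arguments, giving N_k = 2 + N_{k-1}^2 + N_{k-1}^2.
N_0 = 2
N_1 = 2 + 2^2 + 2^2 = 10
Terms of depth exactly 1: N_1 − N_0 = 10 − 2 = 8.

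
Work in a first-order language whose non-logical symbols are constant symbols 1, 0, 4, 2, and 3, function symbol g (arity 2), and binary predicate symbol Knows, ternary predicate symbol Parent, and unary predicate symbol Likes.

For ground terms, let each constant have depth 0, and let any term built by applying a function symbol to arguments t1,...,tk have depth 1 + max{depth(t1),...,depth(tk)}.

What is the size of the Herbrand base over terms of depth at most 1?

27930

First count ground terms of depth ≤ 1.
Let N_k = |{terms of depth ≤ k}|. Then N_0 = 5 and N_k = 5 + N_{k-1}^2 for k ≥ 1 (one summand per function symbol, arity giving the exponent).
N_0 = 5
N_1 = 5 + 5^2 = 30
So |H| = 30.
For each predicate symbol, the number of ground atoms is |H| raised to its arity; summing:
  Knows: 30^2 = 900;  Parent: 30^3 = 27000;  Likes: 30
Total ground atoms: 900 + 27000 + 30 = 27930.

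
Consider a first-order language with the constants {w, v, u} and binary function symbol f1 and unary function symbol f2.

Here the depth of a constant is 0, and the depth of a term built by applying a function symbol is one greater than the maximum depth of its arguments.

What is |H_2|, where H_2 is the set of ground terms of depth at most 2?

Let N_k count ground terms of depth at most k. Each non-constant term of depth ≤ k is some function symbol applied to depth-≤(k−1) arguments, giving N_k = 3 + N_{k-1}^2 + N_{k-1}.
N_0 = 3
N_1 = 3 + 3^2 + 3 = 15
N_2 = 3 + 15^2 + 15 = 243

243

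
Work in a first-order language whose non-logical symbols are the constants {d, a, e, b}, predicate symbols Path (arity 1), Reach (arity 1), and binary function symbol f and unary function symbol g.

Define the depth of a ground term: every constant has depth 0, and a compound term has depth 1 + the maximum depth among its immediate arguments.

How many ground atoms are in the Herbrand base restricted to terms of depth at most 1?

First count ground terms of depth ≤ 1.
If N_k denotes the number of depth-≤k ground terms, the 4 constants give N_0 = 4, and each function symbol of arity r contributes N_{k-1}^r new terms at level k: N_k = 4 + N_{k-1}^2 + N_{k-1}.
N_0 = 4
N_1 = 4 + 4^2 + 4 = 24
So |H| = 24.
Ground atoms are formed by filling each argument slot of a predicate with a term from H, so an r-ary predicate gives |H|^r atoms:
  Path: 24;  Reach: 24
Total ground atoms: 24 + 24 = 48.

48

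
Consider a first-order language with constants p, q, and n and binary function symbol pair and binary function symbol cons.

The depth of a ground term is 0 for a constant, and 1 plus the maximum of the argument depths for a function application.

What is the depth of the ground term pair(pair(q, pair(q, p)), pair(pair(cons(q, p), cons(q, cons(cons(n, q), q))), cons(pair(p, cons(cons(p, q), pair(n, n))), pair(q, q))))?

6

depth(pair(q, p)) = 1 + max(0, 0) = 1
depth(pair(q, pair(q, p))) = 1 + max(0, 1) = 2
depth(cons(q, p)) = 1 + max(0, 0) = 1
depth(cons(n, q)) = 1 + max(0, 0) = 1
depth(cons(cons(n, q), q)) = 1 + max(1, 0) = 2
depth(cons(q, cons(cons(n, q), q))) = 1 + max(0, 2) = 3
depth(pair(cons(q, p), cons(q, cons(cons(n, q), q)))) = 1 + max(1, 3) = 4
depth(cons(p, q)) = 1 + max(0, 0) = 1
depth(pair(n, n)) = 1 + max(0, 0) = 1
depth(cons(cons(p, q), pair(n, n))) = 1 + max(1, 1) = 2
depth(pair(p, cons(cons(p, q), pair(n, n)))) = 1 + max(0, 2) = 3
depth(pair(q, q)) = 1 + max(0, 0) = 1
depth(cons(pair(p, cons(cons(p, q), pair(n, n))), pair(q, q))) = 1 + max(3, 1) = 4
depth(pair(pair(cons(q, p), cons(q, cons(cons(n, q), q))), cons(pair(p, cons(cons(p, q), pair(n, n))), pair(q, q)))) = 1 + max(4, 4) = 5
depth(pair(pair(q, pair(q, p)), pair(pair(cons(q, p), cons(q, cons(cons(n, q), q))), cons(pair(p, cons(cons(p, q), pair(n, n))), pair(q, q))))) = 1 + max(2, 5) = 6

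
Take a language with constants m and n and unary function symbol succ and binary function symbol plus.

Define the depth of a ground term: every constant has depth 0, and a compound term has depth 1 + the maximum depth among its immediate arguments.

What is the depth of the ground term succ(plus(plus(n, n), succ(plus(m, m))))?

depth(plus(n, n)) = 1 + max(0, 0) = 1
depth(plus(m, m)) = 1 + max(0, 0) = 1
depth(succ(plus(m, m))) = 1 + depth(plus(m, m)) = 1 + 1 = 2
depth(plus(plus(n, n), succ(plus(m, m)))) = 1 + max(1, 2) = 3
depth(succ(plus(plus(n, n), succ(plus(m, m))))) = 1 + depth(plus(plus(n, n), succ(plus(m, m)))) = 1 + 3 = 4

4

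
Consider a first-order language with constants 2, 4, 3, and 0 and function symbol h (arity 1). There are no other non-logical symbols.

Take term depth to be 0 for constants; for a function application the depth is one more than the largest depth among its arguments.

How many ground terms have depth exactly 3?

4

Let N_k = |{terms of depth ≤ k}|. Then N_0 = 4 and N_k = 4 + N_{k-1} for k ≥ 1 (one summand per function symbol, arity giving the exponent).
N_0 = 4
N_1 = 4 + 4 = 8
N_2 = 4 + 8 = 12
N_3 = 4 + 12 = 16
Terms of depth exactly 3: N_3 − N_2 = 16 − 12 = 4.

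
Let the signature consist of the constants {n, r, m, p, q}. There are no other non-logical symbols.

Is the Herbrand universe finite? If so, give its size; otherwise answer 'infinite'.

5

There are no function symbols, so every ground term is one of the 5 constants.
The Herbrand universe is {n, r, m, p, q}, which is finite with 5 elements.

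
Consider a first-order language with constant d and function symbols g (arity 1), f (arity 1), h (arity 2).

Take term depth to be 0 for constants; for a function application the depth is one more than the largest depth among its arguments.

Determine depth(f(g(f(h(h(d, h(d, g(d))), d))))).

7

depth(g(d)) = 1 + depth(d) = 1 + 0 = 1
depth(h(d, g(d))) = 1 + max(0, 1) = 2
depth(h(d, h(d, g(d)))) = 1 + max(0, 2) = 3
depth(h(h(d, h(d, g(d))), d)) = 1 + max(3, 0) = 4
depth(f(h(h(d, h(d, g(d))), d))) = 1 + depth(h(h(d, h(d, g(d))), d)) = 1 + 4 = 5
depth(g(f(h(h(d, h(d, g(d))), d)))) = 1 + depth(f(h(h(d, h(d, g(d))), d))) = 1 + 5 = 6
depth(f(g(f(h(h(d, h(d, g(d))), d))))) = 1 + depth(g(f(h(h(d, h(d, g(d))), d)))) = 1 + 6 = 7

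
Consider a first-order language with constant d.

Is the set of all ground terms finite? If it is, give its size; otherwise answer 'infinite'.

1

There are no function symbols, so the only ground term is the single constant.
The Herbrand universe is {d}, finite with 1 element.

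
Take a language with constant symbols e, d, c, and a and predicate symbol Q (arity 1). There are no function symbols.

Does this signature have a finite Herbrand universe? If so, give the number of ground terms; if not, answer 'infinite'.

4

There are no function symbols, so every ground term is one of the 4 constants.
The Herbrand universe is {e, d, c, a}, which is finite with 4 elements.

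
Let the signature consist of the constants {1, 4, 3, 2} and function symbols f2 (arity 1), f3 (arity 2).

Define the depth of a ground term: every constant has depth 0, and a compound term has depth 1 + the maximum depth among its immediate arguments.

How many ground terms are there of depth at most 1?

Let N_k = |{terms of depth ≤ k}|. Then N_0 = 4 and N_k = 4 + N_{k-1} + N_{k-1}^2 for k ≥ 1 (one summand per function symbol, arity giving the exponent).
N_0 = 4
N_1 = 4 + 4 + 4^2 = 24

24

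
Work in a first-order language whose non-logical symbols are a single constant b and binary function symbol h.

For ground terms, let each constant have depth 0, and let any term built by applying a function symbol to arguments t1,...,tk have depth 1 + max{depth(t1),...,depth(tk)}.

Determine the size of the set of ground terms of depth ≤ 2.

Let N_k count ground terms of depth at most k. Each non-constant term of depth ≤ k is some function symbol applied to depth-≤(k−1) arguments, giving N_k = 1 + N_{k-1}^2.
N_0 = 1
N_1 = 1 + 1^2 = 2
N_2 = 1 + 2^2 = 5

5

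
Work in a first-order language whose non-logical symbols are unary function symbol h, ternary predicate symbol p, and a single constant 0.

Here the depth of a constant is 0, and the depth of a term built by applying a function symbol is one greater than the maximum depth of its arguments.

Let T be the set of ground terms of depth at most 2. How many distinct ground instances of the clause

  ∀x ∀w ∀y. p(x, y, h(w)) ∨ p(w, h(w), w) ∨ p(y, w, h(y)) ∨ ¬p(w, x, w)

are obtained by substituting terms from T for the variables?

27

Ground terms of depth ≤ 2:
  Write N_k for the number of ground terms of depth ≤ k. A term of depth ≤ k is either a constant or a function symbol applied to arguments of depth ≤ k−1, so N_k = 1 + N_{k-1}.
  N_0 = 1
  N_1 = 1 + 1 = 2
  N_2 = 1 + 2 = 3
So there are 3 ground terms available for substitution.
The body mentions every one of the 3 quantified variables; since ground terms form a free algebra, no two substitutions collapse to the same formula.
Number of ground instances = 3^3 = 27.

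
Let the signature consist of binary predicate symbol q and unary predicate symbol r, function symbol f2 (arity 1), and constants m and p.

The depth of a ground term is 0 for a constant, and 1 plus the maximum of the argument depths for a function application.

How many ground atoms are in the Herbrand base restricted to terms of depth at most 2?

First count ground terms of depth ≤ 2.
If N_k denotes the number of depth-≤k ground terms, the 2 constants give N_0 = 2, and each function symbol of arity r contributes N_{k-1}^r new terms at level k: N_k = 2 + N_{k-1}.
N_0 = 2
N_1 = 2 + 2 = 4
N_2 = 2 + 4 = 6
Explicitly: m, p, f2(m), f2(p), f2(f2(m)), f2(f2(p)).
So |H| = 6.
Ground atoms are formed by filling each argument slot of a predicate with a term from H, so an r-ary predicate gives |H|^r atoms:
  q: 6^2 = 36;  r: 6
Total ground atoms: 36 + 6 = 42.

42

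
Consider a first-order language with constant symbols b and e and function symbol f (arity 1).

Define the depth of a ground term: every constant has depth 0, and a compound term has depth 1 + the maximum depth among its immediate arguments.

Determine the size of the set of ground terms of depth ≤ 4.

Count level by level. With function symbols f/1, the terms of depth ≤ k are the 2 constants together with each function applied to depth-≤(k−1) tuples, so N_k = 2 + N_{k-1}.
N_0 = 2
N_1 = 2 + 2 = 4
N_2 = 2 + 4 = 6
N_3 = 2 + 6 = 8
N_4 = 2 + 8 = 10

10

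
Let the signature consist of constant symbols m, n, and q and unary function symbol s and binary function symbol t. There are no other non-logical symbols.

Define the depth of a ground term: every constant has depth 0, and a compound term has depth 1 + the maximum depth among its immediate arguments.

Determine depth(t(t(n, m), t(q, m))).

2

depth(t(n, m)) = 1 + max(0, 0) = 1
depth(t(q, m)) = 1 + max(0, 0) = 1
depth(t(t(n, m), t(q, m))) = 1 + max(1, 1) = 2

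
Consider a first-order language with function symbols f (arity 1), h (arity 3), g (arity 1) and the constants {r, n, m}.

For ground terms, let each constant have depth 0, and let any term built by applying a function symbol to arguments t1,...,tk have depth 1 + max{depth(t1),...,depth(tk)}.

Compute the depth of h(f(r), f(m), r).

2

depth(f(r)) = 1 + depth(r) = 1 + 0 = 1
depth(f(m)) = 1 + depth(m) = 1 + 0 = 1
depth(h(f(r), f(m), r)) = 1 + max(1, 1, 0) = 2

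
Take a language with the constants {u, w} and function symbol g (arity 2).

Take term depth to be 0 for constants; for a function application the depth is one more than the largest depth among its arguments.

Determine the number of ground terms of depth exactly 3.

1408

Let N_k count ground terms of depth at most k. Each non-constant term of depth ≤ k is some function symbol applied to depth-≤(k−1) arguments, giving N_k = 2 + N_{k-1}^2.
N_0 = 2
N_1 = 2 + 2^2 = 6
N_2 = 2 + 6^2 = 38
N_3 = 2 + 38^2 = 1446
Terms of depth exactly 3: N_3 − N_2 = 1446 − 38 = 1408.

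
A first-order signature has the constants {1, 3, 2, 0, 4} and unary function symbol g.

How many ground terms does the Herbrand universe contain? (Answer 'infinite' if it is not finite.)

The signature has at least one function symbol (g, arity 1) and at least one constant (1).
Iterating g gives infinitely many distinct ground terms: 1, g(1), g(g(1)), ...
So the Herbrand universe is infinite.

infinite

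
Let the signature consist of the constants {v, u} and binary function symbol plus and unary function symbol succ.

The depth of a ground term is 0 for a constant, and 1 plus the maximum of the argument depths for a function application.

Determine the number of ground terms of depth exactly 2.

Let N_k = |{terms of depth ≤ k}|. Then N_0 = 2 and N_k = 2 + N_{k-1}^2 + N_{k-1} for k ≥ 1 (one summand per function symbol, arity giving the exponent).
N_0 = 2
N_1 = 2 + 2^2 + 2 = 8
N_2 = 2 + 8^2 + 8 = 74
Terms of depth exactly 2: N_2 − N_1 = 74 − 8 = 66.

66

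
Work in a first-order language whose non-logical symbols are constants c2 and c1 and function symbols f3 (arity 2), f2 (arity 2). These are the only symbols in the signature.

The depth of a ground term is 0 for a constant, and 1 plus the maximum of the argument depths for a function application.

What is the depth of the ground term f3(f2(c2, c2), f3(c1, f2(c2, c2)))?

depth(f2(c2, c2)) = 1 + max(0, 0) = 1
depth(f3(c1, f2(c2, c2))) = 1 + max(0, 1) = 2
depth(f3(f2(c2, c2), f3(c1, f2(c2, c2)))) = 1 + max(1, 2) = 3

3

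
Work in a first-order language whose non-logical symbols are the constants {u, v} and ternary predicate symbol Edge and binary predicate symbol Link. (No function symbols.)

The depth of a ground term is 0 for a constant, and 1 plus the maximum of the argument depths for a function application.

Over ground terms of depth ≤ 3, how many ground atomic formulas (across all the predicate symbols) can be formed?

First count ground terms of depth ≤ 3.
With no function symbols every ground term is a constant, so there are exactly 2 ground terms at every depth bound.
N_0 = 2
N_1 = 2
N_2 = 2
N_3 = 2
Explicitly: u, v.
So |H| = 2.
Each predicate of arity r yields |H|^r ground atoms (one per choice of an r-tuple from H):
  Edge: 2^3 = 8;  Link: 2^2 = 4
Total ground atoms: 8 + 4 = 12.

12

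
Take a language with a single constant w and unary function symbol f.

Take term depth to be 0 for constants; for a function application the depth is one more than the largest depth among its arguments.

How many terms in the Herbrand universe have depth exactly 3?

1

Write N_k for the number of ground terms of depth ≤ k. A term of depth ≤ k is either a constant or a function symbol applied to arguments of depth ≤ k−1, so N_k = 1 + N_{k-1}.
N_0 = 1
N_1 = 1 + 1 = 2
N_2 = 1 + 2 = 3
N_3 = 1 + 3 = 4
Terms of depth exactly 3: N_3 − N_2 = 4 − 3 = 1.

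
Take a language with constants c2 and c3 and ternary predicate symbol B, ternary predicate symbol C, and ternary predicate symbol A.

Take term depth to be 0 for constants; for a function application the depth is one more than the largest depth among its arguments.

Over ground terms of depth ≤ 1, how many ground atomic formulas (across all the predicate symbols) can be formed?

First count ground terms of depth ≤ 1.
With no function symbols every ground term is a constant, so there are exactly 2 ground terms at every depth bound.
N_0 = 2
N_1 = 2
Explicitly: c2, c3.
So |H| = 2.
For each predicate symbol, the number of ground atoms is |H| raised to its arity; summing:
  B: 2^3 = 8;  C: 2^3 = 8;  A: 2^3 = 8
Total ground atoms: 8 + 8 + 8 = 24.

24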